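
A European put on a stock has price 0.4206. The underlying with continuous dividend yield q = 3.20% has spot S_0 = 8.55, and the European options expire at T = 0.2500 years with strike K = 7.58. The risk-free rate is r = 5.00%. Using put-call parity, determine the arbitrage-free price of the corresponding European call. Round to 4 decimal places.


Answer: Call price = 1.4166

Derivation:
Put-call parity: C - P = S_0 * exp(-qT) - K * exp(-rT).
S_0 * exp(-qT) = 8.5500 * 0.99203191 = 8.48187287
K * exp(-rT) = 7.5800 * 0.98757780 = 7.48583973
C = P + S*exp(-qT) - K*exp(-rT)
C = 0.4206 + 8.48187287 - 7.48583973 = 1.4166


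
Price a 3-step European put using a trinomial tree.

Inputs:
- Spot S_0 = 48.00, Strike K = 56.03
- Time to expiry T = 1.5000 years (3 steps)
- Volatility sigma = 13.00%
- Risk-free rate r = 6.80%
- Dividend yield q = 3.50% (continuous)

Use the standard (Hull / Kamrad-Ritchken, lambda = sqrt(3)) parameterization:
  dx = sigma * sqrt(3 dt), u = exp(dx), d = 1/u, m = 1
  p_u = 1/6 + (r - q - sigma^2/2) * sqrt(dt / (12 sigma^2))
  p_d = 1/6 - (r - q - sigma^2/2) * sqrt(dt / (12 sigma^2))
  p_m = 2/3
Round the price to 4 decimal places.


dt = T/N = 0.500000; dx = sigma*sqrt(3*dt) = 0.159217
u = exp(dx) = 1.172592; d = 1/u = 0.852811
p_u = 0.205215, p_m = 0.666667, p_d = 0.128119
Discount per step: exp(-r*dt) = 0.966572
Stock lattice S(k, j) with j the centered position index:
  k=0: S(0,+0) = 48.0000
  k=1: S(1,-1) = 40.9349; S(1,+0) = 48.0000; S(1,+1) = 56.2844
  k=2: S(2,-2) = 34.9098; S(2,-1) = 40.9349; S(2,+0) = 48.0000; S(2,+1) = 56.2844; S(2,+2) = 65.9987
  k=3: S(3,-3) = 29.7715; S(3,-2) = 34.9098; S(3,-1) = 40.9349; S(3,+0) = 48.0000; S(3,+1) = 56.2844; S(3,+2) = 65.9987; S(3,+3) = 77.3895
Terminal payoffs V(N, j) = max(K - S_T, 0):
  V(3,-3) = 26.258531; V(3,-2) = 21.120209; V(3,-1) = 15.095052; V(3,+0) = 8.030000; V(3,+1) = 0.000000; V(3,+2) = 0.000000; V(3,+3) = 0.000000
Backward induction: V(k, j) = exp(-r*dt) * [p_u * V(k+1, j+1) + p_m * V(k+1, j) + p_d * V(k+1, j-1)]
  V(2,-2) = exp(-r*dt) * [p_u*15.095052 + p_m*21.120209 + p_d*26.258531] = 19.855382
  V(2,-1) = exp(-r*dt) * [p_u*8.030000 + p_m*15.095052 + p_d*21.120209] = 13.935191
  V(2,+0) = exp(-r*dt) * [p_u*0.000000 + p_m*8.030000 + p_d*15.095052] = 7.043687
  V(2,+1) = exp(-r*dt) * [p_u*0.000000 + p_m*0.000000 + p_d*8.030000] = 0.994401
  V(2,+2) = exp(-r*dt) * [p_u*0.000000 + p_m*0.000000 + p_d*0.000000] = 0.000000
  V(1,-1) = exp(-r*dt) * [p_u*7.043687 + p_m*13.935191 + p_d*19.855382] = 12.835528
  V(1,+0) = exp(-r*dt) * [p_u*0.994401 + p_m*7.043687 + p_d*13.935191] = 6.461738
  V(1,+1) = exp(-r*dt) * [p_u*0.000000 + p_m*0.994401 + p_d*7.043687] = 1.513034
  V(0,+0) = exp(-r*dt) * [p_u*1.513034 + p_m*6.461738 + p_d*12.835528] = 6.053436

Answer: Price = V(0,0) = 6.0534


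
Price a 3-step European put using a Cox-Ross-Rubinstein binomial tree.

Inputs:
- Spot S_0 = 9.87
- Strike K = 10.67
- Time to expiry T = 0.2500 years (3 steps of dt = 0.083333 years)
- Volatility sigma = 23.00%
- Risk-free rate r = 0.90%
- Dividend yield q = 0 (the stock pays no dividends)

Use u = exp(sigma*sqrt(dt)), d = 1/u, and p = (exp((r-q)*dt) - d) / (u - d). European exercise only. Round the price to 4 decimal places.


Answer: Price = V(0,0) = 0.9365

Derivation:
dt = T/N = 0.083333
u = exp(sigma*sqrt(dt)) = 1.068649; d = 1/u = 0.935761
p = (exp((r-q)*dt) - d) / (u - d) = 0.489053
Discount per step: exp(-r*dt) = 0.999250
Stock lattice S(k, i) with i counting down-moves:
  k=0: S(0,0) = 9.8700
  k=1: S(1,0) = 10.5476; S(1,1) = 9.2360
  k=2: S(2,0) = 11.2716; S(2,1) = 9.8700; S(2,2) = 8.6427
  k=3: S(3,0) = 12.0454; S(3,1) = 10.5476; S(3,2) = 9.2360; S(3,3) = 8.0875
Terminal payoffs V(N, i) = max(K - S_T, 0):
  V(3,0) = 0.000000; V(3,1) = 0.122434; V(3,2) = 1.434040; V(3,3) = 2.582546
Backward induction: V(k, i) = exp(-r*dt) * [p * V(k+1, i) + (1-p) * V(k+1, i+1)].
  V(2,0) = exp(-r*dt) * [p*0.000000 + (1-p)*0.122434] = 0.062510
  V(2,1) = exp(-r*dt) * [p*0.122434 + (1-p)*1.434040] = 0.792001
  V(2,2) = exp(-r*dt) * [p*1.434040 + (1-p)*2.582546] = 2.019350
  V(1,0) = exp(-r*dt) * [p*0.062510 + (1-p)*0.792001] = 0.434915
  V(1,1) = exp(-r*dt) * [p*0.792001 + (1-p)*2.019350] = 1.418047
  V(0,0) = exp(-r*dt) * [p*0.434915 + (1-p)*1.418047] = 0.936540


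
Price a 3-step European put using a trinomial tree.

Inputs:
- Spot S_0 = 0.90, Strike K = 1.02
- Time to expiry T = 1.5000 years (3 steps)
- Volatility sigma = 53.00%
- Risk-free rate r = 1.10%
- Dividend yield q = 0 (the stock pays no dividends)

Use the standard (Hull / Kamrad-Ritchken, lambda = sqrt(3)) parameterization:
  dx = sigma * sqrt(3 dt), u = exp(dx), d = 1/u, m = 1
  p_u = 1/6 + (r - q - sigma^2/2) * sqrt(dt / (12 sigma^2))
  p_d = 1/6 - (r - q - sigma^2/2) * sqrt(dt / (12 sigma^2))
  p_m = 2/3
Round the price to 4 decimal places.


Answer: Price = V(0,0) = 0.2922

Derivation:
dt = T/N = 0.500000; dx = sigma*sqrt(3*dt) = 0.649115
u = exp(dx) = 1.913846; d = 1/u = 0.522508
p_u = 0.116810, p_m = 0.666667, p_d = 0.216523
Discount per step: exp(-r*dt) = 0.994515
Stock lattice S(k, j) with j the centered position index:
  k=0: S(0,+0) = 0.9000
  k=1: S(1,-1) = 0.4703; S(1,+0) = 0.9000; S(1,+1) = 1.7225
  k=2: S(2,-2) = 0.2457; S(2,-1) = 0.4703; S(2,+0) = 0.9000; S(2,+1) = 1.7225; S(2,+2) = 3.2965
  k=3: S(3,-3) = 0.1284; S(3,-2) = 0.2457; S(3,-1) = 0.4703; S(3,+0) = 0.9000; S(3,+1) = 1.7225; S(3,+2) = 3.2965; S(3,+3) = 6.3090
Terminal payoffs V(N, j) = max(K - S_T, 0):
  V(3,-3) = 0.891613; V(3,-2) = 0.774287; V(3,-1) = 0.549743; V(3,+0) = 0.120000; V(3,+1) = 0.000000; V(3,+2) = 0.000000; V(3,+3) = 0.000000
Backward induction: V(k, j) = exp(-r*dt) * [p_u * V(k+1, j+1) + p_m * V(k+1, j) + p_d * V(k+1, j-1)]
  V(2,-2) = exp(-r*dt) * [p_u*0.549743 + p_m*0.774287 + p_d*0.891613] = 0.769219
  V(2,-1) = exp(-r*dt) * [p_u*0.120000 + p_m*0.549743 + p_d*0.774287] = 0.545157
  V(2,+0) = exp(-r*dt) * [p_u*0.000000 + p_m*0.120000 + p_d*0.549743] = 0.197940
  V(2,+1) = exp(-r*dt) * [p_u*0.000000 + p_m*0.000000 + p_d*0.120000] = 0.025840
  V(2,+2) = exp(-r*dt) * [p_u*0.000000 + p_m*0.000000 + p_d*0.000000] = 0.000000
  V(1,-1) = exp(-r*dt) * [p_u*0.197940 + p_m*0.545157 + p_d*0.769219] = 0.550079
  V(1,+0) = exp(-r*dt) * [p_u*0.025840 + p_m*0.197940 + p_d*0.545157] = 0.251630
  V(1,+1) = exp(-r*dt) * [p_u*0.000000 + p_m*0.025840 + p_d*0.197940] = 0.059756
  V(0,+0) = exp(-r*dt) * [p_u*0.059756 + p_m*0.251630 + p_d*0.550079] = 0.292226


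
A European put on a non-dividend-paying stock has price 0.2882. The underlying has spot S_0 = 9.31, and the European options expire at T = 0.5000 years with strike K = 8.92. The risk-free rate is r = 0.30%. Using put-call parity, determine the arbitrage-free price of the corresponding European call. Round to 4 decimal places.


Put-call parity: C - P = S_0 * exp(-qT) - K * exp(-rT).
S_0 * exp(-qT) = 9.3100 * 1.00000000 = 9.31000000
K * exp(-rT) = 8.9200 * 0.99850112 = 8.90663003
C = P + S*exp(-qT) - K*exp(-rT)
C = 0.2882 + 9.31000000 - 8.90663003 = 0.6916

Answer: Call price = 0.6916


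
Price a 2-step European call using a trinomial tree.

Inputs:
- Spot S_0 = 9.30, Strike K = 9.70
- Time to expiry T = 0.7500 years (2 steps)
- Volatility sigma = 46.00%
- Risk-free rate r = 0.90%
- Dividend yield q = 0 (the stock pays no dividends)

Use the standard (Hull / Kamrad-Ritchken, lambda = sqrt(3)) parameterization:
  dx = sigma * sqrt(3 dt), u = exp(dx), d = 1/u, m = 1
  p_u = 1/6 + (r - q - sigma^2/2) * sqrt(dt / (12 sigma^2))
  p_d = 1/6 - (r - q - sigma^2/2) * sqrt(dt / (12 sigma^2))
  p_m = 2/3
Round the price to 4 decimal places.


dt = T/N = 0.375000; dx = sigma*sqrt(3*dt) = 0.487904
u = exp(dx) = 1.628898; d = 1/u = 0.613912
p_u = 0.129467, p_m = 0.666667, p_d = 0.203867
Discount per step: exp(-r*dt) = 0.996631
Stock lattice S(k, j) with j the centered position index:
  k=0: S(0,+0) = 9.3000
  k=1: S(1,-1) = 5.7094; S(1,+0) = 9.3000; S(1,+1) = 15.1488
  k=2: S(2,-2) = 3.5051; S(2,-1) = 5.7094; S(2,+0) = 9.3000; S(2,+1) = 15.1488; S(2,+2) = 24.6758
Terminal payoffs V(N, j) = max(S_T - K, 0):
  V(2,-2) = 0.000000; V(2,-1) = 0.000000; V(2,+0) = 0.000000; V(2,+1) = 5.448751; V(2,+2) = 14.975769
Backward induction: V(k, j) = exp(-r*dt) * [p_u * V(k+1, j+1) + p_m * V(k+1, j) + p_d * V(k+1, j-1)]
  V(1,-1) = exp(-r*dt) * [p_u*0.000000 + p_m*0.000000 + p_d*0.000000] = 0.000000
  V(1,+0) = exp(-r*dt) * [p_u*5.448751 + p_m*0.000000 + p_d*0.000000] = 0.703055
  V(1,+1) = exp(-r*dt) * [p_u*14.975769 + p_m*5.448751 + p_d*0.000000] = 5.552592
  V(0,+0) = exp(-r*dt) * [p_u*5.552592 + p_m*0.703055 + p_d*0.000000] = 1.183578

Answer: Price = V(0,0) = 1.1836


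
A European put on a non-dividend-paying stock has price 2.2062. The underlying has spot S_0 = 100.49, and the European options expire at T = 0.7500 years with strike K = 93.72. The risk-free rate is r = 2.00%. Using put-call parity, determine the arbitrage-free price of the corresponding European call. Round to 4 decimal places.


Put-call parity: C - P = S_0 * exp(-qT) - K * exp(-rT).
S_0 * exp(-qT) = 100.4900 * 1.00000000 = 100.49000000
K * exp(-rT) = 93.7200 * 0.98511194 = 92.32469098
C = P + S*exp(-qT) - K*exp(-rT)
C = 2.2062 + 100.49000000 - 92.32469098 = 10.3715

Answer: Call price = 10.3715


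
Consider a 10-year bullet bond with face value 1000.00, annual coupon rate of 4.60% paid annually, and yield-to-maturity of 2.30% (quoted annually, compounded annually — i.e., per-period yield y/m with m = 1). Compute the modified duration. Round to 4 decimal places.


Answer: Modified duration = 8.2263

Derivation:
Coupon per period c = face * coupon_rate / m = 46.000000
Periods per year m = 1; per-period yield y/m = 0.023000
Number of cashflows N = 10
Cashflows (t years, CF_t, discount factor 1/(1+y/m)^(m*t), PV):
  t = 1.0000: CF_t = 46.000000, DF = 0.977517, PV = 44.965787
  t = 2.0000: CF_t = 46.000000, DF = 0.955540, PV = 43.954826
  t = 3.0000: CF_t = 46.000000, DF = 0.934056, PV = 42.966594
  t = 4.0000: CF_t = 46.000000, DF = 0.913056, PV = 42.000581
  t = 5.0000: CF_t = 46.000000, DF = 0.892528, PV = 41.056286
  t = 6.0000: CF_t = 46.000000, DF = 0.872461, PV = 40.133222
  t = 7.0000: CF_t = 46.000000, DF = 0.852846, PV = 39.230911
  t = 8.0000: CF_t = 46.000000, DF = 0.833671, PV = 38.348887
  t = 9.0000: CF_t = 46.000000, DF = 0.814928, PV = 37.486693
  t = 10.0000: CF_t = 1046.000000, DF = 0.796606, PV = 833.250048
Price P = sum_t PV_t = 1203.393835
First compute Macaulay numerator sum_t t * PV_t:
  t * PV_t at t = 1.0000: 44.965787
  t * PV_t at t = 2.0000: 87.909652
  t * PV_t at t = 3.0000: 128.899783
  t * PV_t at t = 4.0000: 168.002324
  t * PV_t at t = 5.0000: 205.281431
  t * PV_t at t = 6.0000: 240.799333
  t * PV_t at t = 7.0000: 274.616379
  t * PV_t at t = 8.0000: 306.791095
  t * PV_t at t = 9.0000: 337.380236
  t * PV_t at t = 10.0000: 8332.500481
Macaulay duration D = 10127.146500 / 1203.393835 = 8.415488
Modified duration = D / (1 + y/m) = 8.415488 / (1 + 0.023000) = 8.226284


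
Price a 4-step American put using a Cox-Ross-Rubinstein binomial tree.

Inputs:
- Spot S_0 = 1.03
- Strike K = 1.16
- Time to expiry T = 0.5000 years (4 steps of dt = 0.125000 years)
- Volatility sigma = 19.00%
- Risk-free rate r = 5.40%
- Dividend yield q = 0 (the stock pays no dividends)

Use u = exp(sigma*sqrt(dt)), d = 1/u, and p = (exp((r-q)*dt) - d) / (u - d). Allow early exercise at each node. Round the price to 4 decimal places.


dt = T/N = 0.125000
u = exp(sigma*sqrt(dt)) = 1.069483; d = 1/u = 0.935031
p = (exp((r-q)*dt) - d) / (u - d) = 0.533586
Discount per step: exp(-r*dt) = 0.993273
Stock lattice S(k, i) with i counting down-moves:
  k=0: S(0,0) = 1.0300
  k=1: S(1,0) = 1.1016; S(1,1) = 0.9631
  k=2: S(2,0) = 1.1781; S(2,1) = 1.0300; S(2,2) = 0.9005
  k=3: S(3,0) = 1.2600; S(3,1) = 1.1016; S(3,2) = 0.9631; S(3,3) = 0.8420
  k=4: S(4,0) = 1.3475; S(4,1) = 1.1781; S(4,2) = 1.0300; S(4,3) = 0.9005; S(4,4) = 0.7873
Terminal payoffs V(N, i) = max(K - S_T, 0):
  V(4,0) = 0.000000; V(4,1) = 0.000000; V(4,2) = 0.130000; V(4,3) = 0.259488; V(4,4) = 0.372697
Backward induction: V(k, i) = exp(-r*dt) * [p * V(k+1, i) + (1-p) * V(k+1, i+1)]; then take max(V_cont, immediate exercise) for American.
  V(3,0) = exp(-r*dt) * [p*0.000000 + (1-p)*0.000000] = 0.000000; exercise = 0.000000; V(3,0) = max -> 0.000000
  V(3,1) = exp(-r*dt) * [p*0.000000 + (1-p)*0.130000] = 0.060226; exercise = 0.058433; V(3,1) = max -> 0.060226
  V(3,2) = exp(-r*dt) * [p*0.130000 + (1-p)*0.259488] = 0.189114; exercise = 0.196918; V(3,2) = max -> 0.196918
  V(3,3) = exp(-r*dt) * [p*0.259488 + (1-p)*0.372697] = 0.310189; exercise = 0.317993; V(3,3) = max -> 0.317993
  V(2,0) = exp(-r*dt) * [p*0.000000 + (1-p)*0.060226] = 0.027901; exercise = 0.000000; V(2,0) = max -> 0.027901
  V(2,1) = exp(-r*dt) * [p*0.060226 + (1-p)*0.196918] = 0.123147; exercise = 0.130000; V(2,1) = max -> 0.130000
  V(2,2) = exp(-r*dt) * [p*0.196918 + (1-p)*0.317993] = 0.251684; exercise = 0.259488; V(2,2) = max -> 0.259488
  V(1,0) = exp(-r*dt) * [p*0.027901 + (1-p)*0.130000] = 0.075013; exercise = 0.058433; V(1,0) = max -> 0.075013
  V(1,1) = exp(-r*dt) * [p*0.130000 + (1-p)*0.259488] = 0.189114; exercise = 0.196918; V(1,1) = max -> 0.196918
  V(0,0) = exp(-r*dt) * [p*0.075013 + (1-p)*0.196918] = 0.130984; exercise = 0.130000; V(0,0) = max -> 0.130984

Answer: Price = V(0,0) = 0.1310


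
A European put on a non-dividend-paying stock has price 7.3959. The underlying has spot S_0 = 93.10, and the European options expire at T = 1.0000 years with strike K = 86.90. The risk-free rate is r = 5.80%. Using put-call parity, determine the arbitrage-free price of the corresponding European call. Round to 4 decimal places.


Answer: Call price = 18.4927

Derivation:
Put-call parity: C - P = S_0 * exp(-qT) - K * exp(-rT).
S_0 * exp(-qT) = 93.1000 * 1.00000000 = 93.10000000
K * exp(-rT) = 86.9000 * 0.94364995 = 82.00318043
C = P + S*exp(-qT) - K*exp(-rT)
C = 7.3959 + 93.10000000 - 82.00318043 = 18.4927


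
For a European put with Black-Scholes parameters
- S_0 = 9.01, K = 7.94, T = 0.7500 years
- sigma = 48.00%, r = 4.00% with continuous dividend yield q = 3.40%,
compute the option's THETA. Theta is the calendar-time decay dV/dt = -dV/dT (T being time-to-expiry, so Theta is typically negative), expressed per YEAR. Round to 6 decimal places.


d1 = 0.5227949901; d2 = 0.1071027963
phi(d1) = 0.3479850242; exp(-qT) = 0.9748223790; exp(-rT) = 0.9704455335
Theta = -S*exp(-qT)*phi(d1)*sigma/(2*sqrt(T)) + r*K*exp(-rT)*N(-d2) - q*S*exp(-qT)*N(-d1)
N(-d1) = 0.3005584632; N(-d2) = 0.4573537144; sqrt(T) = 0.8660254038
Term 1 = -9.0100 * 0.9748223790 * 0.3479850242 * 0.4800 / (2 * 0.8660254038) = -0.8470156718
Term 2 = 0.0400 * 7.9400 * 0.9704455335 * 0.4573537144 = 0.1409625897
Term 3 = -0.0340 * 9.0100 * 0.9748223790 * 0.3005584632 = -0.0897548985
Theta = -0.8470156718 + (0.1409625897) + (-0.0897548985) = -0.795808

Answer: Theta = -0.795808


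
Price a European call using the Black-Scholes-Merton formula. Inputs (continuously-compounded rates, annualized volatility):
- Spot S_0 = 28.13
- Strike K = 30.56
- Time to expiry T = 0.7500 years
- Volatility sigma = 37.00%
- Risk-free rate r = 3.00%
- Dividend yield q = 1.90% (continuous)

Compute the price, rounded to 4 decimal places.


d1 = (ln(S/K) + (r - q + 0.5*sigma^2) * T) / (sigma * sqrt(T)) = -0.07261457
d2 = d1 - sigma * sqrt(T) = -0.39304397
exp(-rT) = 0.97775124; exp(-qT) = 0.98585105
C = S_0 * exp(-qT) * N(d1) - K * exp(-rT) * N(d2)
N(d1) = 0.47105642; N(d2) = 0.34714350
C = 28.1300 * 0.98585105 * 0.47105642 - 30.5600 * 0.97775124 * 0.34714350 = 2.6907

Answer: Price = 2.6907


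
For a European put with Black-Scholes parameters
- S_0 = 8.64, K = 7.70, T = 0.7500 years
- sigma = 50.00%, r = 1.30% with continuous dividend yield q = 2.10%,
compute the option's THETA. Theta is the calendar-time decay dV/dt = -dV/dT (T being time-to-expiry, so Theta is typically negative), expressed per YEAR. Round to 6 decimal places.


Answer: Theta = -0.886544

Derivation:
d1 = 0.4686519658; d2 = 0.0356392639
phi(d1) = 0.3574514016; exp(-qT) = 0.9843733826; exp(-rT) = 0.9902973771
Theta = -S*exp(-qT)*phi(d1)*sigma/(2*sqrt(T)) + r*K*exp(-rT)*N(-d2) - q*S*exp(-qT)*N(-d1)
N(-d1) = 0.3196592132; N(-d2) = 0.4857850001; sqrt(T) = 0.8660254038
Term 1 = -8.6400 * 0.9843733826 * 0.3574514016 * 0.5000 / (2 * 0.8660254038) = -0.8776068121
Term 2 = 0.0130 * 7.7000 * 0.9902973771 * 0.4857850001 = 0.0481552683
Term 3 = -0.0210 * 8.6400 * 0.9843733826 * 0.3196592132 = -0.0570926400
Theta = -0.8776068121 + (0.0481552683) + (-0.0570926400) = -0.886544


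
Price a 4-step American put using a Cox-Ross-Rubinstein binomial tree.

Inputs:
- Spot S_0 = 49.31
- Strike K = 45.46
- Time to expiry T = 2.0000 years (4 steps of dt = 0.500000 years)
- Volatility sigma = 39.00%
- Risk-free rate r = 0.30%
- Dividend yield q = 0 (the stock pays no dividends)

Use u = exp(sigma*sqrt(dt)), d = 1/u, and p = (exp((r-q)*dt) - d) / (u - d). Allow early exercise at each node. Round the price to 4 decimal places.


Answer: Price = V(0,0) = 8.3102

Derivation:
dt = T/N = 0.500000
u = exp(sigma*sqrt(dt)) = 1.317547; d = 1/u = 0.758986
p = (exp((r-q)*dt) - d) / (u - d) = 0.434178
Discount per step: exp(-r*dt) = 0.998501
Stock lattice S(k, i) with i counting down-moves:
  k=0: S(0,0) = 49.3100
  k=1: S(1,0) = 64.9682; S(1,1) = 37.4256
  k=2: S(2,0) = 85.5987; S(2,1) = 49.3100; S(2,2) = 28.4055
  k=3: S(3,0) = 112.7803; S(3,1) = 64.9682; S(3,2) = 37.4256; S(3,3) = 21.5594
  k=4: S(4,0) = 148.5934; S(4,1) = 85.5987; S(4,2) = 49.3100; S(4,3) = 28.4055; S(4,4) = 16.3633
Terminal payoffs V(N, i) = max(K - S_T, 0):
  V(4,0) = 0.000000; V(4,1) = 0.000000; V(4,2) = 0.000000; V(4,3) = 17.054477; V(4,4) = 29.096711
Backward induction: V(k, i) = exp(-r*dt) * [p * V(k+1, i) + (1-p) * V(k+1, i+1)]; then take max(V_cont, immediate exercise) for American.
  V(3,0) = exp(-r*dt) * [p*0.000000 + (1-p)*0.000000] = 0.000000; exercise = 0.000000; V(3,0) = max -> 0.000000
  V(3,1) = exp(-r*dt) * [p*0.000000 + (1-p)*0.000000] = 0.000000; exercise = 0.000000; V(3,1) = max -> 0.000000
  V(3,2) = exp(-r*dt) * [p*0.000000 + (1-p)*17.054477] = 9.635331; exercise = 8.034389; V(3,2) = max -> 9.635331
  V(3,3) = exp(-r*dt) * [p*17.054477 + (1-p)*29.096711] = 23.832460; exercise = 23.900599; V(3,3) = max -> 23.900599
  V(2,0) = exp(-r*dt) * [p*0.000000 + (1-p)*0.000000] = 0.000000; exercise = 0.000000; V(2,0) = max -> 0.000000
  V(2,1) = exp(-r*dt) * [p*0.000000 + (1-p)*9.635331] = 5.443708; exercise = 0.000000; V(2,1) = max -> 5.443708
  V(2,2) = exp(-r*dt) * [p*9.635331 + (1-p)*23.900599] = 17.680390; exercise = 17.054477; V(2,2) = max -> 17.680390
  V(1,0) = exp(-r*dt) * [p*0.000000 + (1-p)*5.443708] = 3.075552; exercise = 0.000000; V(1,0) = max -> 3.075552
  V(1,1) = exp(-r*dt) * [p*5.443708 + (1-p)*17.680390] = 12.348952; exercise = 8.034389; V(1,1) = max -> 12.348952
  V(0,0) = exp(-r*dt) * [p*3.075552 + (1-p)*12.348952] = 8.310169; exercise = 0.000000; V(0,0) = max -> 8.310169


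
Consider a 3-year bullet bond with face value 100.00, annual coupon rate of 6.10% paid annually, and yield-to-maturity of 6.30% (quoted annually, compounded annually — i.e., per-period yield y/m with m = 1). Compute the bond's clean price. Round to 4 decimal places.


Coupon per period c = face * coupon_rate / m = 6.100000
Periods per year m = 1; per-period yield y/m = 0.063000
Number of cashflows N = 3
Cashflows (t years, CF_t, discount factor 1/(1+y/m)^(m*t), PV):
  t = 1.0000: CF_t = 6.100000, DF = 0.940734, PV = 5.738476
  t = 2.0000: CF_t = 6.100000, DF = 0.884980, PV = 5.398378
  t = 3.0000: CF_t = 106.100000, DF = 0.832531, PV = 88.331497
Price P = sum_t PV_t = 99.468351

Answer: Price = 99.4684


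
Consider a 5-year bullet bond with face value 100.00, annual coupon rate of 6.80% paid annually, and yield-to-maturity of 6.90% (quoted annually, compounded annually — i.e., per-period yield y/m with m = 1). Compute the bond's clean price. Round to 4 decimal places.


Coupon per period c = face * coupon_rate / m = 6.800000
Periods per year m = 1; per-period yield y/m = 0.069000
Number of cashflows N = 5
Cashflows (t years, CF_t, discount factor 1/(1+y/m)^(m*t), PV):
  t = 1.0000: CF_t = 6.800000, DF = 0.935454, PV = 6.361085
  t = 2.0000: CF_t = 6.800000, DF = 0.875074, PV = 5.950501
  t = 3.0000: CF_t = 6.800000, DF = 0.818591, PV = 5.566418
  t = 4.0000: CF_t = 6.800000, DF = 0.765754, PV = 5.207126
  t = 5.0000: CF_t = 106.800000, DF = 0.716327, PV = 76.503751
Price P = sum_t PV_t = 99.588880

Answer: Price = 99.5889


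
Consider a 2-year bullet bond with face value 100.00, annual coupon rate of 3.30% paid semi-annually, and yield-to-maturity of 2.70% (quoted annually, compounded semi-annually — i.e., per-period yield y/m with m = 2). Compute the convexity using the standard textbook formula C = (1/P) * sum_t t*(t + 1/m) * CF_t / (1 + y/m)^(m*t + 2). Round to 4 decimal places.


Coupon per period c = face * coupon_rate / m = 1.650000
Periods per year m = 2; per-period yield y/m = 0.013500
Number of cashflows N = 4
Cashflows (t years, CF_t, discount factor 1/(1+y/m)^(m*t), PV):
  t = 0.5000: CF_t = 1.650000, DF = 0.986680, PV = 1.628022
  t = 1.0000: CF_t = 1.650000, DF = 0.973537, PV = 1.606336
  t = 1.5000: CF_t = 1.650000, DF = 0.960569, PV = 1.584939
  t = 2.0000: CF_t = 101.650000, DF = 0.947774, PV = 96.341271
Price P = sum_t PV_t = 101.160568
Convexity numerator sum_t t*(t + 1/m) * CF_t / (1+y/m)^(m*t + 2):
  t = 0.5000: term = 0.792470
  t = 1.0000: term = 2.345742
  t = 1.5000: term = 4.628992
  t = 2.0000: term = 468.958994
Convexity = (1/P) * sum = 476.726197 / 101.160568 = 4.712569

Answer: Convexity = 4.7126


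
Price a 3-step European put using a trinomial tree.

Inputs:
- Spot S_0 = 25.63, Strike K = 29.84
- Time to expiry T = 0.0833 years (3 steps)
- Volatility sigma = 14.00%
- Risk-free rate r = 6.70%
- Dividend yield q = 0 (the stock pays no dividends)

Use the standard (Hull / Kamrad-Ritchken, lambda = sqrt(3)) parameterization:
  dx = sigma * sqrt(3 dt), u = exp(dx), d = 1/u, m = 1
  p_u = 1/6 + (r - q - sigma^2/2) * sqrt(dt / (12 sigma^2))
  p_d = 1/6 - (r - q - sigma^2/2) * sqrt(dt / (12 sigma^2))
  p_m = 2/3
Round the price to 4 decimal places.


dt = T/N = 0.027767; dx = sigma*sqrt(3*dt) = 0.040406
u = exp(dx) = 1.041234; d = 1/u = 0.960399
p_u = 0.186320, p_m = 0.666667, p_d = 0.147013
Discount per step: exp(-r*dt) = 0.998141
Stock lattice S(k, j) with j the centered position index:
  k=0: S(0,+0) = 25.6300
  k=1: S(1,-1) = 24.6150; S(1,+0) = 25.6300; S(1,+1) = 26.6868
  k=2: S(2,-2) = 23.6402; S(2,-1) = 24.6150; S(2,+0) = 25.6300; S(2,+1) = 26.6868; S(2,+2) = 27.7872
  k=3: S(3,-3) = 22.7041; S(3,-2) = 23.6402; S(3,-1) = 24.6150; S(3,+0) = 25.6300; S(3,+1) = 26.6868; S(3,+2) = 27.7872; S(3,+3) = 28.9330
Terminal payoffs V(N, j) = max(K - S_T, 0):
  V(3,-3) = 7.135929; V(3,-2) = 6.199752; V(3,-1) = 5.224973; V(3,+0) = 4.210000; V(3,+1) = 3.153176; V(3,+2) = 2.052774; V(3,+3) = 0.906999
Backward induction: V(k, j) = exp(-r*dt) * [p_u * V(k+1, j+1) + p_m * V(k+1, j) + p_d * V(k+1, j-1)]
  V(2,-2) = exp(-r*dt) * [p_u*5.224973 + p_m*6.199752 + p_d*7.135929] = 6.144320
  V(2,-1) = exp(-r*dt) * [p_u*4.210000 + p_m*5.224973 + p_d*6.199752] = 5.169542
  V(2,+0) = exp(-r*dt) * [p_u*3.153176 + p_m*4.210000 + p_d*5.224973] = 4.154571
  V(2,+1) = exp(-r*dt) * [p_u*2.052774 + p_m*3.153176 + p_d*4.210000] = 3.097747
  V(2,+2) = exp(-r*dt) * [p_u*0.906999 + p_m*2.052774 + p_d*3.153176] = 1.997347
  V(1,-1) = exp(-r*dt) * [p_u*4.154571 + p_m*5.169542 + p_d*6.144320] = 5.114215
  V(1,+0) = exp(-r*dt) * [p_u*3.097747 + p_m*4.154571 + p_d*5.169542] = 4.099244
  V(1,+1) = exp(-r*dt) * [p_u*1.997347 + p_m*3.097747 + p_d*4.154571] = 3.042422
  V(0,+0) = exp(-r*dt) * [p_u*3.042422 + p_m*4.099244 + p_d*5.114215] = 4.044021

Answer: Price = V(0,0) = 4.0440


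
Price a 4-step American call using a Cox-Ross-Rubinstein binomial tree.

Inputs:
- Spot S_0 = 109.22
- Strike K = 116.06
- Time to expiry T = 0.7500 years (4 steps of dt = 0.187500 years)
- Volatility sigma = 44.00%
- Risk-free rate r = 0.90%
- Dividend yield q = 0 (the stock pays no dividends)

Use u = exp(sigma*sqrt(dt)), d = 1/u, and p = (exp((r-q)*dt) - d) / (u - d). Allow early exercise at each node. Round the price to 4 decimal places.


Answer: Price = V(0,0) = 14.1267

Derivation:
dt = T/N = 0.187500
u = exp(sigma*sqrt(dt)) = 1.209885; d = 1/u = 0.826525
p = (exp((r-q)*dt) - d) / (u - d) = 0.456918
Discount per step: exp(-r*dt) = 0.998314
Stock lattice S(k, i) with i counting down-moves:
  k=0: S(0,0) = 109.2200
  k=1: S(1,0) = 132.1437; S(1,1) = 90.2730
  k=2: S(2,0) = 159.8787; S(2,1) = 109.2200; S(2,2) = 74.6129
  k=3: S(3,0) = 193.4349; S(3,1) = 132.1437; S(3,2) = 90.2730; S(3,3) = 61.6694
  k=4: S(4,0) = 234.0340; S(4,1) = 159.8787; S(4,2) = 109.2200; S(4,3) = 74.6129; S(4,4) = 50.9713
Terminal payoffs V(N, i) = max(S_T - K, 0):
  V(4,0) = 117.974035; V(4,1) = 43.818695; V(4,2) = 0.000000; V(4,3) = 0.000000; V(4,4) = 0.000000
Backward induction: V(k, i) = exp(-r*dt) * [p * V(k+1, i) + (1-p) * V(k+1, i+1)]; then take max(V_cont, immediate exercise) for American.
  V(3,0) = exp(-r*dt) * [p*117.974035 + (1-p)*43.818695] = 77.570575; exercise = 77.374889; V(3,0) = max -> 77.570575
  V(3,1) = exp(-r*dt) * [p*43.818695 + (1-p)*0.000000] = 19.987782; exercise = 16.083676; V(3,1) = max -> 19.987782
  V(3,2) = exp(-r*dt) * [p*0.000000 + (1-p)*0.000000] = 0.000000; exercise = 0.000000; V(3,2) = max -> 0.000000
  V(3,3) = exp(-r*dt) * [p*0.000000 + (1-p)*0.000000] = 0.000000; exercise = 0.000000; V(3,3) = max -> 0.000000
  V(2,0) = exp(-r*dt) * [p*77.570575 + (1-p)*19.987782] = 46.220319; exercise = 43.818695; V(2,0) = max -> 46.220319
  V(2,1) = exp(-r*dt) * [p*19.987782 + (1-p)*0.000000] = 9.117373; exercise = 0.000000; V(2,1) = max -> 9.117373
  V(2,2) = exp(-r*dt) * [p*0.000000 + (1-p)*0.000000] = 0.000000; exercise = 0.000000; V(2,2) = max -> 0.000000
  V(1,0) = exp(-r*dt) * [p*46.220319 + (1-p)*9.117373] = 26.026411; exercise = 16.083676; V(1,0) = max -> 26.026411
  V(1,1) = exp(-r*dt) * [p*9.117373 + (1-p)*0.000000] = 4.158866; exercise = 0.000000; V(1,1) = max -> 4.158866
  V(0,0) = exp(-r*dt) * [p*26.026411 + (1-p)*4.158866] = 14.126676; exercise = 0.000000; V(0,0) = max -> 14.126676


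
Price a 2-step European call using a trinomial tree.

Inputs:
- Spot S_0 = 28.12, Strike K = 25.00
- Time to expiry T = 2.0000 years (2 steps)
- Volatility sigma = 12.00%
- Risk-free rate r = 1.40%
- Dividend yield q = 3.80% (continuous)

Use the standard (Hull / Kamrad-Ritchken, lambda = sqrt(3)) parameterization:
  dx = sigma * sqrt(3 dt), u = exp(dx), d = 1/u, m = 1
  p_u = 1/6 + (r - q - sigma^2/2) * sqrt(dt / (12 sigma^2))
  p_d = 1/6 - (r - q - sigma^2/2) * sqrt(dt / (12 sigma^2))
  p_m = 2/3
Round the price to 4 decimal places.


dt = T/N = 1.000000; dx = sigma*sqrt(3*dt) = 0.207846
u = exp(dx) = 1.231024; d = 1/u = 0.812332
p_u = 0.091611, p_m = 0.666667, p_d = 0.241722
Discount per step: exp(-r*dt) = 0.986098
Stock lattice S(k, j) with j the centered position index:
  k=0: S(0,+0) = 28.1200
  k=1: S(1,-1) = 22.8428; S(1,+0) = 28.1200; S(1,+1) = 34.6164
  k=2: S(2,-2) = 18.5559; S(2,-1) = 22.8428; S(2,+0) = 28.1200; S(2,+1) = 34.6164; S(2,+2) = 42.6136
Terminal payoffs V(N, j) = max(S_T - K, 0):
  V(2,-2) = 0.000000; V(2,-1) = 0.000000; V(2,+0) = 3.120000; V(2,+1) = 9.616386; V(2,+2) = 17.613592
Backward induction: V(k, j) = exp(-r*dt) * [p_u * V(k+1, j+1) + p_m * V(k+1, j) + p_d * V(k+1, j-1)]
  V(1,-1) = exp(-r*dt) * [p_u*3.120000 + p_m*0.000000 + p_d*0.000000] = 0.281853
  V(1,+0) = exp(-r*dt) * [p_u*9.616386 + p_m*3.120000 + p_d*0.000000] = 2.919803
  V(1,+1) = exp(-r*dt) * [p_u*17.613592 + p_m*9.616386 + p_d*3.120000] = 8.656653
  V(0,+0) = exp(-r*dt) * [p_u*8.656653 + p_m*2.919803 + p_d*0.281853] = 2.768677

Answer: Price = V(0,0) = 2.7687


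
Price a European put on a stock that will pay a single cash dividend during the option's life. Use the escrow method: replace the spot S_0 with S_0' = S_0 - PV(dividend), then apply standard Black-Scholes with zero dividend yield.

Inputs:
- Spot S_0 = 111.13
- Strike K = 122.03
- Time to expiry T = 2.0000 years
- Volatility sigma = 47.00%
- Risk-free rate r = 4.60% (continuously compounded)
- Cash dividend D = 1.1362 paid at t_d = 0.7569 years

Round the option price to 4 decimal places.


PV(D) = D * exp(-r * t_d) = 1.1362 * 0.96578175 = 1.09732123
S_0' = S_0 - PV(D) = 111.1300 - 1.09732123 = 110.03267877
d1 = (ln(S_0'/K) + (r + sigma^2/2)*T) / (sigma*sqrt(T)) = 0.31505441
d2 = d1 - sigma*sqrt(T) = -0.34962596
exp(-rT) = 0.91210515
N(-d1) = 0.37636017; N(-d2) = 0.63669029
P = K * exp(-rT) * N(-d2) - S_0' * N(-d1) = 122.0300 * 0.91210515 * 0.63669029 - 110.03267877 * 0.37636017 = 29.4544

Answer: Price = 29.4544


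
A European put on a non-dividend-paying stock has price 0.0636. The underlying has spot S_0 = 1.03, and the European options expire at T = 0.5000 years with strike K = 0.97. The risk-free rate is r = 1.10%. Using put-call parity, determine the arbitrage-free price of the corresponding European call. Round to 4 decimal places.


Answer: Call price = 0.1289

Derivation:
Put-call parity: C - P = S_0 * exp(-qT) - K * exp(-rT).
S_0 * exp(-qT) = 1.0300 * 1.00000000 = 1.03000000
K * exp(-rT) = 0.9700 * 0.99451510 = 0.96467964
C = P + S*exp(-qT) - K*exp(-rT)
C = 0.0636 + 1.03000000 - 0.96467964 = 0.1289


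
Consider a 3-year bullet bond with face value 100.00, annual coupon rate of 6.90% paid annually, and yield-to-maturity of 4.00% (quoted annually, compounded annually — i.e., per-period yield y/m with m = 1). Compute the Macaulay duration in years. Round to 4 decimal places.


Answer: Macaulay duration = 2.8181 years

Derivation:
Coupon per period c = face * coupon_rate / m = 6.900000
Periods per year m = 1; per-period yield y/m = 0.040000
Number of cashflows N = 3
Cashflows (t years, CF_t, discount factor 1/(1+y/m)^(m*t), PV):
  t = 1.0000: CF_t = 6.900000, DF = 0.961538, PV = 6.634615
  t = 2.0000: CF_t = 6.900000, DF = 0.924556, PV = 6.379438
  t = 3.0000: CF_t = 106.900000, DF = 0.888996, PV = 95.033711
Price P = sum_t PV_t = 108.047764
Macaulay numerator sum_t t * PV_t:
  t * PV_t at t = 1.0000: 6.634615
  t * PV_t at t = 2.0000: 12.758876
  t * PV_t at t = 3.0000: 285.101132
Macaulay duration D = (sum_t t * PV_t) / P = 304.494623 / 108.047764 = 2.818148


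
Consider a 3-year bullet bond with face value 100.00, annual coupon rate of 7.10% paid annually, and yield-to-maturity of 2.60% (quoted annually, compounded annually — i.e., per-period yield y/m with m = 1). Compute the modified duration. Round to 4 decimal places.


Answer: Modified duration = 2.7462

Derivation:
Coupon per period c = face * coupon_rate / m = 7.100000
Periods per year m = 1; per-period yield y/m = 0.026000
Number of cashflows N = 3
Cashflows (t years, CF_t, discount factor 1/(1+y/m)^(m*t), PV):
  t = 1.0000: CF_t = 7.100000, DF = 0.974659, PV = 6.920078
  t = 2.0000: CF_t = 7.100000, DF = 0.949960, PV = 6.744715
  t = 3.0000: CF_t = 107.100000, DF = 0.925887, PV = 99.162482
Price P = sum_t PV_t = 112.827275
First compute Macaulay numerator sum_t t * PV_t:
  t * PV_t at t = 1.0000: 6.920078
  t * PV_t at t = 2.0000: 13.489431
  t * PV_t at t = 3.0000: 297.487446
Macaulay duration D = 317.896955 / 112.827275 = 2.817554
Modified duration = D / (1 + y/m) = 2.817554 / (1 + 0.026000) = 2.746154


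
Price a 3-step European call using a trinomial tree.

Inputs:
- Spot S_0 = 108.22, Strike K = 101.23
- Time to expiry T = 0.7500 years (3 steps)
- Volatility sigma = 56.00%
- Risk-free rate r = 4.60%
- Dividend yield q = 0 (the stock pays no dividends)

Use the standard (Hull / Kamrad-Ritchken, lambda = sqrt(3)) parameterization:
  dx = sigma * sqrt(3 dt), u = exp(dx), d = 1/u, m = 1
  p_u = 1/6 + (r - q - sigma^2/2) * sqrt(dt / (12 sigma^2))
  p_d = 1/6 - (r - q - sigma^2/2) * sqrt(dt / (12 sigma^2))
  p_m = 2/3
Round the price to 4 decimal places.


dt = T/N = 0.250000; dx = sigma*sqrt(3*dt) = 0.484974
u = exp(dx) = 1.624133; d = 1/u = 0.615713
p_u = 0.138108, p_m = 0.666667, p_d = 0.195225
Discount per step: exp(-r*dt) = 0.988566
Stock lattice S(k, j) with j the centered position index:
  k=0: S(0,+0) = 108.2200
  k=1: S(1,-1) = 66.6325; S(1,+0) = 108.2200; S(1,+1) = 175.7637
  k=2: S(2,-2) = 41.0265; S(2,-1) = 66.6325; S(2,+0) = 108.2200; S(2,+1) = 175.7637; S(2,+2) = 285.4636
  k=3: S(3,-3) = 25.2605; S(3,-2) = 41.0265; S(3,-1) = 66.6325; S(3,+0) = 108.2200; S(3,+1) = 175.7637; S(3,+2) = 285.4636; S(3,+3) = 463.6310
Terminal payoffs V(N, j) = max(S_T - K, 0):
  V(3,-3) = 0.000000; V(3,-2) = 0.000000; V(3,-1) = 0.000000; V(3,+0) = 6.990000; V(3,+1) = 74.533689; V(3,+2) = 184.233634; V(3,+3) = 362.400951
Backward induction: V(k, j) = exp(-r*dt) * [p_u * V(k+1, j+1) + p_m * V(k+1, j) + p_d * V(k+1, j-1)]
  V(2,-2) = exp(-r*dt) * [p_u*0.000000 + p_m*0.000000 + p_d*0.000000] = 0.000000
  V(2,-1) = exp(-r*dt) * [p_u*6.990000 + p_m*0.000000 + p_d*0.000000] = 0.954340
  V(2,+0) = exp(-r*dt) * [p_u*74.533689 + p_m*6.990000 + p_d*0.000000] = 14.782749
  V(2,+1) = exp(-r*dt) * [p_u*184.233634 + p_m*74.533689 + p_d*6.990000] = 75.623282
  V(2,+2) = exp(-r*dt) * [p_u*362.400951 + p_m*184.233634 + p_d*74.533689] = 185.280858
  V(1,-1) = exp(-r*dt) * [p_u*14.782749 + p_m*0.954340 + p_d*0.000000] = 2.647230
  V(1,+0) = exp(-r*dt) * [p_u*75.623282 + p_m*14.782749 + p_d*0.954340] = 20.251455
  V(1,+1) = exp(-r*dt) * [p_u*185.280858 + p_m*75.623282 + p_d*14.782749] = 77.988291
  V(0,+0) = exp(-r*dt) * [p_u*77.988291 + p_m*20.251455 + p_d*2.647230] = 24.505181

Answer: Price = V(0,0) = 24.5052


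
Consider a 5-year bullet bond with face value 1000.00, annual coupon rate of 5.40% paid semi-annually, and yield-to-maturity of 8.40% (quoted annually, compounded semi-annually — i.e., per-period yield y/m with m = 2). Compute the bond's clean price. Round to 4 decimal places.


Coupon per period c = face * coupon_rate / m = 27.000000
Periods per year m = 2; per-period yield y/m = 0.042000
Number of cashflows N = 10
Cashflows (t years, CF_t, discount factor 1/(1+y/m)^(m*t), PV):
  t = 0.5000: CF_t = 27.000000, DF = 0.959693, PV = 25.911708
  t = 1.0000: CF_t = 27.000000, DF = 0.921010, PV = 24.867282
  t = 1.5000: CF_t = 27.000000, DF = 0.883887, PV = 23.864954
  t = 2.0000: CF_t = 27.000000, DF = 0.848260, PV = 22.903027
  t = 2.5000: CF_t = 27.000000, DF = 0.814069, PV = 21.979873
  t = 3.0000: CF_t = 27.000000, DF = 0.781257, PV = 21.093928
  t = 3.5000: CF_t = 27.000000, DF = 0.749766, PV = 20.243692
  t = 4.0000: CF_t = 27.000000, DF = 0.719545, PV = 19.427728
  t = 4.5000: CF_t = 27.000000, DF = 0.690543, PV = 18.644653
  t = 5.0000: CF_t = 1027.000000, DF = 0.662709, PV = 680.602052
Price P = sum_t PV_t = 879.538897

Answer: Price = 879.5389


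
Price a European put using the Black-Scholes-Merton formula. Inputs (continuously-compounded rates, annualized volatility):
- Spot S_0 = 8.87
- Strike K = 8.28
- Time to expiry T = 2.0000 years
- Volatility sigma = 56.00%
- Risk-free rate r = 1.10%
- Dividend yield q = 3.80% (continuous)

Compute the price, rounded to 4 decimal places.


Answer: Price = 2.4523

Derivation:
d1 = (ln(S/K) + (r - q + 0.5*sigma^2) * T) / (sigma * sqrt(T)) = 0.41470781
d2 = d1 - sigma * sqrt(T) = -0.37725179
exp(-rT) = 0.97824024; exp(-qT) = 0.92681621
P = K * exp(-rT) * N(-d2) - S_0 * exp(-qT) * N(-d1)
N(-d1) = 0.33917791; N(-d2) = 0.64700675
P = 8.2800 * 0.97824024 * 0.64700675 - 8.8700 * 0.92681621 * 0.33917791 = 2.4523


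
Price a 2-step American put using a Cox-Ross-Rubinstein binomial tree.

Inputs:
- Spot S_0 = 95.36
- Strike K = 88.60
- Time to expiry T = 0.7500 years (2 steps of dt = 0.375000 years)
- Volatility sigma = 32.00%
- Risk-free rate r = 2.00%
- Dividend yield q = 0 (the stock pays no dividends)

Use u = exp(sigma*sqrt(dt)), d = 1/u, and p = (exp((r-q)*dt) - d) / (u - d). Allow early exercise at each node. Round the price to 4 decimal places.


Answer: Price = V(0,0) = 6.6790

Derivation:
dt = T/N = 0.375000
u = exp(sigma*sqrt(dt)) = 1.216477; d = 1/u = 0.822046
p = (exp((r-q)*dt) - d) / (u - d) = 0.470253
Discount per step: exp(-r*dt) = 0.992528
Stock lattice S(k, i) with i counting down-moves:
  k=0: S(0,0) = 95.3600
  k=1: S(1,0) = 116.0033; S(1,1) = 78.3903
  k=2: S(2,0) = 141.1153; S(2,1) = 95.3600; S(2,2) = 64.4404
Terminal payoffs V(N, i) = max(K - S_T, 0):
  V(2,0) = 0.000000; V(2,1) = 0.000000; V(2,2) = 24.159595
Backward induction: V(k, i) = exp(-r*dt) * [p * V(k+1, i) + (1-p) * V(k+1, i+1)]; then take max(V_cont, immediate exercise) for American.
  V(1,0) = exp(-r*dt) * [p*0.000000 + (1-p)*0.000000] = 0.000000; exercise = 0.000000; V(1,0) = max -> 0.000000
  V(1,1) = exp(-r*dt) * [p*0.000000 + (1-p)*24.159595] = 12.702854; exercise = 10.209713; V(1,1) = max -> 12.702854
  V(0,0) = exp(-r*dt) * [p*0.000000 + (1-p)*12.702854] = 6.679023; exercise = 0.000000; V(0,0) = max -> 6.679023


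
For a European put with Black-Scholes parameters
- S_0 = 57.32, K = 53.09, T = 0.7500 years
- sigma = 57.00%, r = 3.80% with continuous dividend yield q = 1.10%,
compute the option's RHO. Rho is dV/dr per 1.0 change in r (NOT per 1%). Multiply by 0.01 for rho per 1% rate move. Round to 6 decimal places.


d1 = 0.4431386484; d2 = -0.0504958317
phi(d1) = 0.3616333361; exp(-qT) = 0.9917839379; exp(-rT) = 0.9719022941
N(-d2) = 0.5201363645
Rho = -K*T*exp(-rT)*N(-d2) = -53.0900 * 0.7500 * 0.9719022941 * 0.5201363645 = -20.128611

Answer: Rho = -20.128611


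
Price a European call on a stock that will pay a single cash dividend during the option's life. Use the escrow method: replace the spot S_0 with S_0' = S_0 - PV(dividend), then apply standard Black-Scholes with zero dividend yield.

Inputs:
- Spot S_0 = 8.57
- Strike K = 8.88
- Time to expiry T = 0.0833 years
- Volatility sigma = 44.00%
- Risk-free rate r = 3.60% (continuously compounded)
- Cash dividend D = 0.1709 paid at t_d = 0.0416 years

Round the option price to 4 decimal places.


PV(D) = D * exp(-r * t_d) = 0.1709 * 0.99850352 = 0.17064425
S_0' = S_0 - PV(D) = 8.5700 - 0.17064425 = 8.39935575
d1 = (ln(S_0'/K) + (r + sigma^2/2)*T) / (sigma*sqrt(T)) = -0.35108064
d2 = d1 - sigma*sqrt(T) = -0.47807229
exp(-rT) = 0.99700569
N(d1) = 0.36276393; N(d2) = 0.31629938
C = S_0' * N(d1) - K * exp(-rT) * N(d2) = 8.39935575 * 0.36276393 - 8.8800 * 0.99700569 * 0.31629938 = 0.2467

Answer: Price = 0.2467


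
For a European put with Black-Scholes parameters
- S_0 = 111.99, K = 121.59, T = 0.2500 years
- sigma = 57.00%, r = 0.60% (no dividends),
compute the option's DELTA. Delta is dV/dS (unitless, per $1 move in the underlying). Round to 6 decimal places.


d1 = -0.1408163078; d2 = -0.4258163078
phi(d1) = 0.3950064641; exp(-qT) = 1.0000000000; exp(-rT) = 0.9985011244
N(-d1) = 0.5559924701
Delta = -exp(-qT) * N(-d1) = -1.0000000000 * 0.5559924701 = -0.555992

Answer: Delta = -0.555992


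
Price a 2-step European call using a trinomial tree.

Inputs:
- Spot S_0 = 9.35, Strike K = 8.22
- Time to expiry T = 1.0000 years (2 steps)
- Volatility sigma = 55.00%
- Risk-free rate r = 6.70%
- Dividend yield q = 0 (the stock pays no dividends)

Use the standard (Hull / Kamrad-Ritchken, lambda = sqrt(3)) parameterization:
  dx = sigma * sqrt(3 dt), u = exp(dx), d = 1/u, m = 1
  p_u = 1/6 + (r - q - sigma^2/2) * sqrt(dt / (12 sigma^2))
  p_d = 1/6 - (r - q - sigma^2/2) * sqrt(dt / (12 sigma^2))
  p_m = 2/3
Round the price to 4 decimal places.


dt = T/N = 0.500000; dx = sigma*sqrt(3*dt) = 0.673610
u = exp(dx) = 1.961304; d = 1/u = 0.509865
p_u = 0.135399, p_m = 0.666667, p_d = 0.197935
Discount per step: exp(-r*dt) = 0.967055
Stock lattice S(k, j) with j the centered position index:
  k=0: S(0,+0) = 9.3500
  k=1: S(1,-1) = 4.7672; S(1,+0) = 9.3500; S(1,+1) = 18.3382
  k=2: S(2,-2) = 2.4306; S(2,-1) = 4.7672; S(2,+0) = 9.3500; S(2,+1) = 18.3382; S(2,+2) = 35.9668
Terminal payoffs V(N, j) = max(S_T - K, 0):
  V(2,-2) = 0.000000; V(2,-1) = 0.000000; V(2,+0) = 1.130000; V(2,+1) = 10.118195; V(2,+2) = 27.746779
Backward induction: V(k, j) = exp(-r*dt) * [p_u * V(k+1, j+1) + p_m * V(k+1, j) + p_d * V(k+1, j-1)]
  V(1,-1) = exp(-r*dt) * [p_u*1.130000 + p_m*0.000000 + p_d*0.000000] = 0.147960
  V(1,+0) = exp(-r*dt) * [p_u*10.118195 + p_m*1.130000 + p_d*0.000000] = 2.053369
  V(1,+1) = exp(-r*dt) * [p_u*27.746779 + p_m*10.118195 + p_d*1.130000] = 10.372634
  V(0,+0) = exp(-r*dt) * [p_u*10.372634 + p_m*2.053369 + p_d*0.147960] = 2.710306

Answer: Price = V(0,0) = 2.7103
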